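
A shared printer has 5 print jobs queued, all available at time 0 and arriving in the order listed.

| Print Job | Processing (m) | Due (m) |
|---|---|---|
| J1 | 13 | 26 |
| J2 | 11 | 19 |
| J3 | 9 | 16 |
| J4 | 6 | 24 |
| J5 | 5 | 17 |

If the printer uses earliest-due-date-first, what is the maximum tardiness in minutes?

18

EDD (increasing due date): J3 J5 J2 J4 J1.
J3: 0→9, due 16, tardiness 0
J5: 9→14, due 17, tardiness 0
J2: 14→25, due 19, tardiness 6
J4: 25→31, due 24, tardiness 7
J1: 31→44, due 26, tardiness 18
Maximum = 18.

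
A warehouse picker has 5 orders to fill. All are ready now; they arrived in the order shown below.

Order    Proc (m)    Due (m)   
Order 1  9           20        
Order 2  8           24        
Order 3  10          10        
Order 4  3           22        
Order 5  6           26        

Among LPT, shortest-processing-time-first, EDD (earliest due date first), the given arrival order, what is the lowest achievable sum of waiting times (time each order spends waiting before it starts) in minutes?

55

LPT (decreasing processing time): Order 3 Order 1 Order 2 Order 5 Order 4.
Order 3: waits 0, runs 0→10
Order 1: waits 10, runs 10→19
Order 2: waits 19, runs 19→27
Order 5: waits 27, runs 27→33
Order 4: waits 33, runs 33→36
Sum = 0+10+19+27+33 = 89.
SPT (increasing processing time): Order 4 Order 5 Order 2 Order 1 Order 3.
Order 4: waits 0, runs 0→3
Order 5: waits 3, runs 3→9
Order 2: waits 9, runs 9→17
Order 1: waits 17, runs 17→26
Order 3: waits 26, runs 26→36
Sum = 0+3+9+17+26 = 55.
EDD (increasing due date): Order 3 Order 1 Order 4 Order 2 Order 5.
Order 3: waits 0, runs 0→10
Order 1: waits 10, runs 10→19
Order 4: waits 19, runs 19→22
Order 2: waits 22, runs 22→30
Order 5: waits 30, runs 30→36
Sum = 0+10+19+22+30 = 81.
FIFO (arrival order): Order 1 Order 2 Order 3 Order 4 Order 5.
Order 1: waits 0, runs 0→9
Order 2: waits 9, runs 9→17
Order 3: waits 17, runs 17→27
Order 4: waits 27, runs 27→30
Order 5: waits 30, runs 30→36
Sum = 0+9+17+27+30 = 83.
LPT 89, SPT 55, EDD 81, FIFO 83 → minimum 55.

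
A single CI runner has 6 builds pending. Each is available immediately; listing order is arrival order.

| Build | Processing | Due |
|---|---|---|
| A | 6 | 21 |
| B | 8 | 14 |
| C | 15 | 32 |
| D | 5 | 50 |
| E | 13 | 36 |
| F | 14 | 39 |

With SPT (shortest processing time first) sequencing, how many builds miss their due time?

SPT (increasing processing time): D A B E F C.
D: 0→5, due 50, tardiness 0
A: 5→11, due 21, tardiness 0
B: 11→19, due 14, tardiness 5
E: 19→32, due 36, tardiness 0
F: 32→46, due 39, tardiness 7
C: 46→61, due 32, tardiness 29
Late builds: 3.

3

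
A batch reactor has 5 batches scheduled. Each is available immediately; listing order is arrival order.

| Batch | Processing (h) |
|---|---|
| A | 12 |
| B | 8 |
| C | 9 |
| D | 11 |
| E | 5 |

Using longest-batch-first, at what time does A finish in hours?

12

LPT (decreasing processing time): A D C B E.
A: 0→12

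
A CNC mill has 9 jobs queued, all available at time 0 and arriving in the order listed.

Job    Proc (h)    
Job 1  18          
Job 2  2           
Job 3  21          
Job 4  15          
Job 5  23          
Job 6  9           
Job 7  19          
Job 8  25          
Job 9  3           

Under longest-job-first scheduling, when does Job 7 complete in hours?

88

LPT (decreasing processing time): Job 8 Job 5 Job 3 Job 7 Job 1 Job 4 Job 6 Job 9 Job 2.
Job 8: 0→25
Job 5: 25→48
Job 3: 48→69
Job 7: 69→88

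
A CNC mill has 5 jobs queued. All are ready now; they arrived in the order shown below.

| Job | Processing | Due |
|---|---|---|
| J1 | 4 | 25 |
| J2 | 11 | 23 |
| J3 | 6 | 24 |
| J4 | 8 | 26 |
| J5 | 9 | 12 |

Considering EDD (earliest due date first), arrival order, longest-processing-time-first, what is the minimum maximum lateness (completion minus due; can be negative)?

EDD (increasing due date): J5 J2 J3 J1 J4.
J5: 0→9, due 12, lateness -3
J2: 9→20, due 23, lateness -3
J3: 20→26, due 24, lateness 2
J1: 26→30, due 25, lateness 5
J4: 30→38, due 26, lateness 12
Maximum = 12.
FIFO (arrival order): J1 J2 J3 J4 J5.
J1: 0→4, due 25, lateness -21
J2: 4→15, due 23, lateness -8
J3: 15→21, due 24, lateness -3
J4: 21→29, due 26, lateness 3
J5: 29→38, due 12, lateness 26
Maximum = 26.
LPT (decreasing processing time): J2 J5 J4 J3 J1.
J2: 0→11, due 23, lateness -12
J5: 11→20, due 12, lateness 8
J4: 20→28, due 26, lateness 2
J3: 28→34, due 24, lateness 10
J1: 34→38, due 25, lateness 13
Maximum = 13.
EDD 12, FIFO 26, LPT 13 → minimum 12.

12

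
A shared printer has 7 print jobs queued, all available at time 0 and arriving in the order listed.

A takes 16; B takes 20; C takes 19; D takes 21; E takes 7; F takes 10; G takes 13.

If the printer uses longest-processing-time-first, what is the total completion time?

LPT (decreasing processing time): D B C A G F E.
D: 0→21
B: 21→41
C: 41→60
A: 60→76
G: 76→89
F: 89→99
E: 99→106
Sum = 21+41+60+76+89+99+106 = 492.

492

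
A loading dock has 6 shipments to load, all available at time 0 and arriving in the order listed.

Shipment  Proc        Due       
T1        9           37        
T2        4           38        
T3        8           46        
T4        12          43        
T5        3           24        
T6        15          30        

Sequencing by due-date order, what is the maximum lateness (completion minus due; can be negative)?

EDD (increasing due date): T5 T6 T1 T2 T4 T3.
T5: 0→3, due 24, lateness -21
T6: 3→18, due 30, lateness -12
T1: 18→27, due 37, lateness -10
T2: 27→31, due 38, lateness -7
T4: 31→43, due 43, lateness 0
T3: 43→51, due 46, lateness 5
Maximum = 5.

5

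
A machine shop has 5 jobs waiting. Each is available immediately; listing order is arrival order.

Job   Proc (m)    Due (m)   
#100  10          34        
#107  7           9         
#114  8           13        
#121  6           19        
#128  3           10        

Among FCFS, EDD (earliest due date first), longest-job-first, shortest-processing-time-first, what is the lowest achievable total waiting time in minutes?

FIFO (arrival order): #100 #107 #114 #121 #128.
#100: waits 0, runs 0→10
#107: waits 10, runs 10→17
#114: waits 17, runs 17→25
#121: waits 25, runs 25→31
#128: waits 31, runs 31→34
Sum = 0+10+17+25+31 = 83.
EDD (increasing due date): #107 #128 #114 #121 #100.
#107: waits 0, runs 0→7
#128: waits 7, runs 7→10
#114: waits 10, runs 10→18
#121: waits 18, runs 18→24
#100: waits 24, runs 24→34
Sum = 0+7+10+18+24 = 59.
LPT (decreasing processing time): #100 #114 #107 #121 #128.
#100: waits 0, runs 0→10
#114: waits 10, runs 10→18
#107: waits 18, runs 18→25
#121: waits 25, runs 25→31
#128: waits 31, runs 31→34
Sum = 0+10+18+25+31 = 84.
SPT (increasing processing time): #128 #121 #107 #114 #100.
#128: waits 0, runs 0→3
#121: waits 3, runs 3→9
#107: waits 9, runs 9→16
#114: waits 16, runs 16→24
#100: waits 24, runs 24→34
Sum = 0+3+9+16+24 = 52.
FIFO 83, EDD 59, LPT 84, SPT 52 → minimum 52.

52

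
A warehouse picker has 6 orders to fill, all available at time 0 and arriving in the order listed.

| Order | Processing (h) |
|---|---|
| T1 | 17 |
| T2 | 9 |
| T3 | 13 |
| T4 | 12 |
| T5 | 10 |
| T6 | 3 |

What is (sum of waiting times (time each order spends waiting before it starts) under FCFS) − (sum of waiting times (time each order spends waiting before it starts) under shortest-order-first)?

FIFO (arrival order): T1 T2 T3 T4 T5 T6.
T1: waits 0, runs 0→17
T2: waits 17, runs 17→26
T3: waits 26, runs 26→39
T4: waits 39, runs 39→51
T5: waits 51, runs 51→61
T6: waits 61, runs 61→64
Sum = 0+17+26+39+51+61 = 194.
SPT (increasing processing time): T6 T2 T5 T4 T3 T1.
T6: waits 0, runs 0→3
T2: waits 3, runs 3→12
T5: waits 12, runs 12→22
T4: waits 22, runs 22→34
T3: waits 34, runs 34→47
T1: waits 47, runs 47→64
Sum = 0+3+12+22+34+47 = 118.
Difference = 194 − 118 = 76.

76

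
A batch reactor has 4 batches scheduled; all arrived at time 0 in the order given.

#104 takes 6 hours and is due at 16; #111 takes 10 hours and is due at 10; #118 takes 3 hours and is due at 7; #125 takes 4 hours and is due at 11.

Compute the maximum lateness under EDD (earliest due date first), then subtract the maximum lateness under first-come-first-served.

-5

EDD (increasing due date): #118 #111 #125 #104.
#118: 0→3, due 7, lateness -4
#111: 3→13, due 10, lateness 3
#125: 13→17, due 11, lateness 6
#104: 17→23, due 16, lateness 7
Maximum = 7.
FIFO (arrival order): #104 #111 #118 #125.
#104: 0→6, due 16, lateness -10
#111: 6→16, due 10, lateness 6
#118: 16→19, due 7, lateness 12
#125: 19→23, due 11, lateness 12
Maximum = 12.
Difference = 7 − 12 = -5.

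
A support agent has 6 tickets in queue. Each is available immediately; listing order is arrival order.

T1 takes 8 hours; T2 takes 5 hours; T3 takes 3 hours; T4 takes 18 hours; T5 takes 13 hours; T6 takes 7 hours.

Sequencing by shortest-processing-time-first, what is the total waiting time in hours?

85

SPT (increasing processing time): T3 T2 T6 T1 T5 T4.
T3: waits 0, runs 0→3
T2: waits 3, runs 3→8
T6: waits 8, runs 8→15
T1: waits 15, runs 15→23
T5: waits 23, runs 23→36
T4: waits 36, runs 36→54
Sum = 0+3+8+15+23+36 = 85.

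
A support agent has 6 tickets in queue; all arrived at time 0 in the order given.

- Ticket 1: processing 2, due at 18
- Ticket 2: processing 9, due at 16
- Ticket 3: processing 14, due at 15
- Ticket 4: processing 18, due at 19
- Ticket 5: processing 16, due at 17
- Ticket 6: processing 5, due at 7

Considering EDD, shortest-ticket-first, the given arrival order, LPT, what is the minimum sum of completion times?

EDD (increasing due date): Ticket 6 Ticket 3 Ticket 2 Ticket 5 Ticket 1 Ticket 4.
Ticket 6: 0→5
Ticket 3: 5→19
Ticket 2: 19→28
Ticket 5: 28→44
Ticket 1: 44→46
Ticket 4: 46→64
Sum = 5+19+28+44+46+64 = 206.
SPT (increasing processing time): Ticket 1 Ticket 6 Ticket 2 Ticket 3 Ticket 5 Ticket 4.
Ticket 1: 0→2
Ticket 6: 2→7
Ticket 2: 7→16
Ticket 3: 16→30
Ticket 5: 30→46
Ticket 4: 46→64
Sum = 2+7+16+30+46+64 = 165.
FIFO (arrival order): Ticket 1 Ticket 2 Ticket 3 Ticket 4 Ticket 5 Ticket 6.
Ticket 1: 0→2
Ticket 2: 2→11
Ticket 3: 11→25
Ticket 4: 25→43
Ticket 5: 43→59
Ticket 6: 59→64
Sum = 2+11+25+43+59+64 = 204.
LPT (decreasing processing time): Ticket 4 Ticket 5 Ticket 3 Ticket 2 Ticket 6 Ticket 1.
Ticket 4: 0→18
Ticket 5: 18→34
Ticket 3: 34→48
Ticket 2: 48→57
Ticket 6: 57→62
Ticket 1: 62→64
Sum = 18+34+48+57+62+64 = 283.
EDD 206, SPT 165, FIFO 204, LPT 283 → minimum 165.

165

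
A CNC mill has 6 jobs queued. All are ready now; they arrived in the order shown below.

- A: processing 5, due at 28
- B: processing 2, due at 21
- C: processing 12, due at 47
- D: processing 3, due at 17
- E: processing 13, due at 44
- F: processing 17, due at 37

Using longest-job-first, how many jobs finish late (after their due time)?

LPT (decreasing processing time): F E C A D B.
F: 0→17, due 37, tardiness 0
E: 17→30, due 44, tardiness 0
C: 30→42, due 47, tardiness 0
A: 42→47, due 28, tardiness 19
D: 47→50, due 17, tardiness 33
B: 50→52, due 21, tardiness 31
Late jobs: 3.

3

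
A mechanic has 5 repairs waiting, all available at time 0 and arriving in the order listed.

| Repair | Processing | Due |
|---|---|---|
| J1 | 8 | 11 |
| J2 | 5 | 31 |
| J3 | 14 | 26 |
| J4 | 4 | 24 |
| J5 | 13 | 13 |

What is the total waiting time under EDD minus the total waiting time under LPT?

-23

EDD (increasing due date): J1 J5 J4 J3 J2.
J1: waits 0, runs 0→8
J5: waits 8, runs 8→21
J4: waits 21, runs 21→25
J3: waits 25, runs 25→39
J2: waits 39, runs 39→44
Sum = 0+8+21+25+39 = 93.
LPT (decreasing processing time): J3 J5 J1 J2 J4.
J3: waits 0, runs 0→14
J5: waits 14, runs 14→27
J1: waits 27, runs 27→35
J2: waits 35, runs 35→40
J4: waits 40, runs 40→44
Sum = 0+14+27+35+40 = 116.
Difference = 93 − 116 = -23.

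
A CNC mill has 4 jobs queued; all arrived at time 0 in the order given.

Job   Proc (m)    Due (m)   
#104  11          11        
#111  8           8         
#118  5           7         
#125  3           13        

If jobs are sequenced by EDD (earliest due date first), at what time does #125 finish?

27

EDD (increasing due date): #118 #111 #104 #125.
#118: 0→5
#111: 5→13
#104: 13→24
#125: 24→27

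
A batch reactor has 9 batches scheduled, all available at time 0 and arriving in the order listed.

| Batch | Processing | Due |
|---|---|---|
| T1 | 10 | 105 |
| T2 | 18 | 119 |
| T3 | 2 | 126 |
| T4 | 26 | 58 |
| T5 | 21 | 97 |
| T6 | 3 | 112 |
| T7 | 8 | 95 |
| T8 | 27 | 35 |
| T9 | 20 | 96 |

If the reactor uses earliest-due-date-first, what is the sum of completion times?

819

EDD (increasing due date): T8 T4 T7 T9 T5 T1 T6 T2 T3.
T8: 0→27
T4: 27→53
T7: 53→61
T9: 61→81
T5: 81→102
T1: 102→112
T6: 112→115
T2: 115→133
T3: 133→135
Sum = 27+53+61+81+102+112+115+133+135 = 819.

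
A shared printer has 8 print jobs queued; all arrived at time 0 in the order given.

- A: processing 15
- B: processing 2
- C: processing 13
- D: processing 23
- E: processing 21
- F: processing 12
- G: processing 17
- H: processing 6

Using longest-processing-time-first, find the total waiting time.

501

LPT (decreasing processing time): D E G A C F H B.
D: waits 0, runs 0→23
E: waits 23, runs 23→44
G: waits 44, runs 44→61
A: waits 61, runs 61→76
C: waits 76, runs 76→89
F: waits 89, runs 89→101
H: waits 101, runs 101→107
B: waits 107, runs 107→109
Sum = 0+23+44+61+76+89+101+107 = 501.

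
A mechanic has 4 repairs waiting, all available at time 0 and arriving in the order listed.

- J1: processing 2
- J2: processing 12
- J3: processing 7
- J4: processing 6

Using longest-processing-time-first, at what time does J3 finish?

19

LPT (decreasing processing time): J2 J3 J4 J1.
J2: 0→12
J3: 12→19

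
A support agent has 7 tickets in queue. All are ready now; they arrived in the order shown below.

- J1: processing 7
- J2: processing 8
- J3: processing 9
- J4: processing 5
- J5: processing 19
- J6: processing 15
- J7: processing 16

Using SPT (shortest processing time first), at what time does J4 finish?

SPT (increasing processing time): J4 J1 J2 J3 J6 J7 J5.
J4: 0→5

5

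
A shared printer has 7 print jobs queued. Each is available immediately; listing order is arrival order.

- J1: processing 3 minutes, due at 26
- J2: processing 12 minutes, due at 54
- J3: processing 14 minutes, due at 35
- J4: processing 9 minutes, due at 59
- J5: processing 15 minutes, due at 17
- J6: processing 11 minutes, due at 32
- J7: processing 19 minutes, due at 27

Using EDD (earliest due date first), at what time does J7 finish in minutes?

37

EDD (increasing due date): J5 J1 J7 J6 J3 J2 J4.
J5: 0→15
J1: 15→18
J7: 18→37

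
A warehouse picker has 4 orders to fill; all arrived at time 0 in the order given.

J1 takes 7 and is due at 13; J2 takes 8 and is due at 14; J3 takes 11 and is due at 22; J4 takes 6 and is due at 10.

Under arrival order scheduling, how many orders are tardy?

FIFO (arrival order): J1 J2 J3 J4.
J1: 0→7, due 13, tardiness 0
J2: 7→15, due 14, tardiness 1
J3: 15→26, due 22, tardiness 4
J4: 26→32, due 10, tardiness 22
Late orders: 3.

3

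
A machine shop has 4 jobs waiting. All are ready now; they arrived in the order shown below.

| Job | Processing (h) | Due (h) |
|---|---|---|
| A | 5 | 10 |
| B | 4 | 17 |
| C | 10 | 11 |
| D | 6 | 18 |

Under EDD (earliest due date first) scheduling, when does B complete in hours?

19

EDD (increasing due date): A C B D.
A: 0→5
C: 5→15
B: 15→19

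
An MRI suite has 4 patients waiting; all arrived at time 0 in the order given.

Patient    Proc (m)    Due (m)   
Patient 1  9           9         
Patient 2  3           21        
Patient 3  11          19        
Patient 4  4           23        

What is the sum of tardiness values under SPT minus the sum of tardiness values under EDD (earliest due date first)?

8

SPT (increasing processing time): Patient 2 Patient 4 Patient 1 Patient 3.
Patient 2: 0→3, due 21, tardiness 0
Patient 4: 3→7, due 23, tardiness 0
Patient 1: 7→16, due 9, tardiness 7
Patient 3: 16→27, due 19, tardiness 8
Sum = 0+0+7+8 = 15.
EDD (increasing due date): Patient 1 Patient 3 Patient 2 Patient 4.
Patient 1: 0→9, due 9, tardiness 0
Patient 3: 9→20, due 19, tardiness 1
Patient 2: 20→23, due 21, tardiness 2
Patient 4: 23→27, due 23, tardiness 4
Sum = 0+1+2+4 = 7.
Difference = 15 − 7 = 8.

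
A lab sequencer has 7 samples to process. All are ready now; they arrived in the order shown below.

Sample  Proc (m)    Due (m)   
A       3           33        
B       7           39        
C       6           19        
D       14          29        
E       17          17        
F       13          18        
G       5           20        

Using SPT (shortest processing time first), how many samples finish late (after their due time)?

3

SPT (increasing processing time): A G C B F D E.
A: 0→3, due 33, tardiness 0
G: 3→8, due 20, tardiness 0
C: 8→14, due 19, tardiness 0
B: 14→21, due 39, tardiness 0
F: 21→34, due 18, tardiness 16
D: 34→48, due 29, tardiness 19
E: 48→65, due 17, tardiness 48
Late samples: 3.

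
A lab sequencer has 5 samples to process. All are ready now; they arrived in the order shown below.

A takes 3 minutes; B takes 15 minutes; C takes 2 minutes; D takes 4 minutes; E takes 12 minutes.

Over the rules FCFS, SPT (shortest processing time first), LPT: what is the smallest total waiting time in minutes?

FIFO (arrival order): A B C D E.
A: waits 0, runs 0→3
B: waits 3, runs 3→18
C: waits 18, runs 18→20
D: waits 20, runs 20→24
E: waits 24, runs 24→36
Sum = 0+3+18+20+24 = 65.
SPT (increasing processing time): C A D E B.
C: waits 0, runs 0→2
A: waits 2, runs 2→5
D: waits 5, runs 5→9
E: waits 9, runs 9→21
B: waits 21, runs 21→36
Sum = 0+2+5+9+21 = 37.
LPT (decreasing processing time): B E D A C.
B: waits 0, runs 0→15
E: waits 15, runs 15→27
D: waits 27, runs 27→31
A: waits 31, runs 31→34
C: waits 34, runs 34→36
Sum = 0+15+27+31+34 = 107.
FIFO 65, SPT 37, LPT 107 → minimum 37.

37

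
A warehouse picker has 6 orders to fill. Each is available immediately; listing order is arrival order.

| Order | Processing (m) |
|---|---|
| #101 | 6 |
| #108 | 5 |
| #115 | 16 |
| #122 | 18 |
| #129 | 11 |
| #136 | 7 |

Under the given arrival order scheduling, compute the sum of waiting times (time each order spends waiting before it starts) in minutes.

145

FIFO (arrival order): #101 #108 #115 #122 #129 #136.
#101: waits 0, runs 0→6
#108: waits 6, runs 6→11
#115: waits 11, runs 11→27
#122: waits 27, runs 27→45
#129: waits 45, runs 45→56
#136: waits 56, runs 56→63
Sum = 0+6+11+27+45+56 = 145.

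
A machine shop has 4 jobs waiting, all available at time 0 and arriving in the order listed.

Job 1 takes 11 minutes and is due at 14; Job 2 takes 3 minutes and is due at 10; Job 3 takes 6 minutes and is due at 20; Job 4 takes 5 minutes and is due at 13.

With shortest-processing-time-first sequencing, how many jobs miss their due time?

1

SPT (increasing processing time): Job 2 Job 4 Job 3 Job 1.
Job 2: 0→3, due 10, tardiness 0
Job 4: 3→8, due 13, tardiness 0
Job 3: 8→14, due 20, tardiness 0
Job 1: 14→25, due 14, tardiness 11
Late jobs: 1.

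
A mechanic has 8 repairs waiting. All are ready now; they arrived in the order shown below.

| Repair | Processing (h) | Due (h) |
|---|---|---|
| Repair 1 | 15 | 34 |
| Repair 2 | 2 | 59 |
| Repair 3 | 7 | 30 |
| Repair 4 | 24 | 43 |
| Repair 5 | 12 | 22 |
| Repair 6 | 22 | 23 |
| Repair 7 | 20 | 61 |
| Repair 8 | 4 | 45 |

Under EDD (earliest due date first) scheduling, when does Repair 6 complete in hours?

34

EDD (increasing due date): Repair 5 Repair 6 Repair 3 Repair 1 Repair 4 Repair 8 Repair 2 Repair 7.
Repair 5: 0→12
Repair 6: 12→34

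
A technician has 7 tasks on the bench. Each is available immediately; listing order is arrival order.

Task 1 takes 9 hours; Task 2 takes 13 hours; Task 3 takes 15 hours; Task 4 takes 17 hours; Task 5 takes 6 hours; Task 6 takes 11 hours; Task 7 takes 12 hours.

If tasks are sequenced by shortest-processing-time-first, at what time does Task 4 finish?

SPT (increasing processing time): Task 5 Task 1 Task 6 Task 7 Task 2 Task 3 Task 4.
Task 5: 0→6
Task 1: 6→15
Task 6: 15→26
Task 7: 26→38
Task 2: 38→51
Task 3: 51→66
Task 4: 66→83

83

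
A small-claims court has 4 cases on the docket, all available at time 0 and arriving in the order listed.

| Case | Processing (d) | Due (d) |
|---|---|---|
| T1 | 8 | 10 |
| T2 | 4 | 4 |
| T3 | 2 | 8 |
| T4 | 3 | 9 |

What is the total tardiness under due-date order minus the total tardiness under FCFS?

EDD (increasing due date): T2 T3 T4 T1.
T2: 0→4, due 4, tardiness 0
T3: 4→6, due 8, tardiness 0
T4: 6→9, due 9, tardiness 0
T1: 9→17, due 10, tardiness 7
Sum = 0+0+0+7 = 7.
FIFO (arrival order): T1 T2 T3 T4.
T1: 0→8, due 10, tardiness 0
T2: 8→12, due 4, tardiness 8
T3: 12→14, due 8, tardiness 6
T4: 14→17, due 9, tardiness 8
Sum = 0+8+6+8 = 22.
Difference = 7 − 22 = -15.

-15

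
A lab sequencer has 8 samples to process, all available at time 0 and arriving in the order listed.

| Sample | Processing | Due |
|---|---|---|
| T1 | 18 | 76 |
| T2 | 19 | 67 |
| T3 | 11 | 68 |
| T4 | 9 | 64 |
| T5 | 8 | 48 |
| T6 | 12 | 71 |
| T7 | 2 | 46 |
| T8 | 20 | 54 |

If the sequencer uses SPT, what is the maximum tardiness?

SPT (increasing processing time): T7 T5 T4 T3 T6 T1 T2 T8.
T7: 0→2, due 46, tardiness 0
T5: 2→10, due 48, tardiness 0
T4: 10→19, due 64, tardiness 0
T3: 19→30, due 68, tardiness 0
T6: 30→42, due 71, tardiness 0
T1: 42→60, due 76, tardiness 0
T2: 60→79, due 67, tardiness 12
T8: 79→99, due 54, tardiness 45
Maximum = 45.

45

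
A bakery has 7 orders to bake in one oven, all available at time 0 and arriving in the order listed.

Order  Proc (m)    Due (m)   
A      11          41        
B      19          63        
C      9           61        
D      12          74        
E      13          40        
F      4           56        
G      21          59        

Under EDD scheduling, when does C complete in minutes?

EDD (increasing due date): E A F G C B D.
E: 0→13
A: 13→24
F: 24→28
G: 28→49
C: 49→58

58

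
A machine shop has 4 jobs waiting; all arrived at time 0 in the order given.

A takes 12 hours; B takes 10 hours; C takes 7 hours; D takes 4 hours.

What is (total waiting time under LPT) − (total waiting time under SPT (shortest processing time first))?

LPT (decreasing processing time): A B C D.
A: waits 0, runs 0→12
B: waits 12, runs 12→22
C: waits 22, runs 22→29
D: waits 29, runs 29→33
Sum = 0+12+22+29 = 63.
SPT (increasing processing time): D C B A.
D: waits 0, runs 0→4
C: waits 4, runs 4→11
B: waits 11, runs 11→21
A: waits 21, runs 21→33
Sum = 0+4+11+21 = 36.
Difference = 63 − 36 = 27.

27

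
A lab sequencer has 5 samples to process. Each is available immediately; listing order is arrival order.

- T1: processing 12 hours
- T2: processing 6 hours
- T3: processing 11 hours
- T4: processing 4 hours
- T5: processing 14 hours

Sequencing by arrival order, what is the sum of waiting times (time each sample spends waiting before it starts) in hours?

FIFO (arrival order): T1 T2 T3 T4 T5.
T1: waits 0, runs 0→12
T2: waits 12, runs 12→18
T3: waits 18, runs 18→29
T4: waits 29, runs 29→33
T5: waits 33, runs 33→47
Sum = 0+12+18+29+33 = 92.

92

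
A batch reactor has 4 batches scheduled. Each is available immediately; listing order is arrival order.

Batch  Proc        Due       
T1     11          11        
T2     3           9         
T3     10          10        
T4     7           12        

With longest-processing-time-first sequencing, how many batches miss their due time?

3

LPT (decreasing processing time): T1 T3 T4 T2.
T1: 0→11, due 11, tardiness 0
T3: 11→21, due 10, tardiness 11
T4: 21→28, due 12, tardiness 16
T2: 28→31, due 9, tardiness 22
Late batches: 3.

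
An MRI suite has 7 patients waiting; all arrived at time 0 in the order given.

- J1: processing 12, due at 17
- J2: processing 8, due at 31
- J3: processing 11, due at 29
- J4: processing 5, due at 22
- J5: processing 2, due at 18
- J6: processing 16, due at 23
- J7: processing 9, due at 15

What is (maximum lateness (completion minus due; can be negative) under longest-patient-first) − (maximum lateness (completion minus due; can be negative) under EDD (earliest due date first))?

13

LPT (decreasing processing time): J6 J1 J3 J7 J2 J4 J5.
J6: 0→16, due 23, lateness -7
J1: 16→28, due 17, lateness 11
J3: 28→39, due 29, lateness 10
J7: 39→48, due 15, lateness 33
J2: 48→56, due 31, lateness 25
J4: 56→61, due 22, lateness 39
J5: 61→63, due 18, lateness 45
Maximum = 45.
EDD (increasing due date): J7 J1 J5 J4 J6 J3 J2.
J7: 0→9, due 15, lateness -6
J1: 9→21, due 17, lateness 4
J5: 21→23, due 18, lateness 5
J4: 23→28, due 22, lateness 6
J6: 28→44, due 23, lateness 21
J3: 44→55, due 29, lateness 26
J2: 55→63, due 31, lateness 32
Maximum = 32.
Difference = 45 − 32 = 13.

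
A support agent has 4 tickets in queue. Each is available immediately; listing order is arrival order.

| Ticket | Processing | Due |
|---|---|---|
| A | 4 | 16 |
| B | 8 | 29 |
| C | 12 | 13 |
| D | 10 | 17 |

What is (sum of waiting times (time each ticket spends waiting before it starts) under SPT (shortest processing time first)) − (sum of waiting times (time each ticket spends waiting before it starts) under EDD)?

SPT (increasing processing time): A B D C.
A: waits 0, runs 0→4
B: waits 4, runs 4→12
D: waits 12, runs 12→22
C: waits 22, runs 22→34
Sum = 0+4+12+22 = 38.
EDD (increasing due date): C A D B.
C: waits 0, runs 0→12
A: waits 12, runs 12→16
D: waits 16, runs 16→26
B: waits 26, runs 26→34
Sum = 0+12+16+26 = 54.
Difference = 38 − 54 = -16.

-16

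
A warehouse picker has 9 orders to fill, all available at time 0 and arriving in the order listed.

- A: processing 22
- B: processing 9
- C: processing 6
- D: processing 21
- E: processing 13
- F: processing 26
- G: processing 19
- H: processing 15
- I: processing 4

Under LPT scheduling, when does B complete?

LPT (decreasing processing time): F A D G H E B C I.
F: 0→26
A: 26→48
D: 48→69
G: 69→88
H: 88→103
E: 103→116
B: 116→125

125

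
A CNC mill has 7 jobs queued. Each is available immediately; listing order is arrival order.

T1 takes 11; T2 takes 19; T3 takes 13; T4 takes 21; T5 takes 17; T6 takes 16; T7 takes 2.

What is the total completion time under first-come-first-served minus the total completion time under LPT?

-48

FIFO (arrival order): T1 T2 T3 T4 T5 T6 T7.
T1: 0→11
T2: 11→30
T3: 30→43
T4: 43→64
T5: 64→81
T6: 81→97
T7: 97→99
Sum = 11+30+43+64+81+97+99 = 425.
LPT (decreasing processing time): T4 T2 T5 T6 T3 T1 T7.
T4: 0→21
T2: 21→40
T5: 40→57
T6: 57→73
T3: 73→86
T1: 86→97
T7: 97→99
Sum = 21+40+57+73+86+97+99 = 473.
Difference = 425 − 473 = -48.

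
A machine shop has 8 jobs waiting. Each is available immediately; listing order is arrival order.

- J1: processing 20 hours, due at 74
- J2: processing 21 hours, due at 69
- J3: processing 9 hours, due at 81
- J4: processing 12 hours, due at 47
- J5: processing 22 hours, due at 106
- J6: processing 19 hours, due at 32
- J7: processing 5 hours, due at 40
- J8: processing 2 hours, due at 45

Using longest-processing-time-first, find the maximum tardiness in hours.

68

LPT (decreasing processing time): J5 J2 J1 J6 J4 J3 J7 J8.
J5: 0→22, due 106, tardiness 0
J2: 22→43, due 69, tardiness 0
J1: 43→63, due 74, tardiness 0
J6: 63→82, due 32, tardiness 50
J4: 82→94, due 47, tardiness 47
J3: 94→103, due 81, tardiness 22
J7: 103→108, due 40, tardiness 68
J8: 108→110, due 45, tardiness 65
Maximum = 68.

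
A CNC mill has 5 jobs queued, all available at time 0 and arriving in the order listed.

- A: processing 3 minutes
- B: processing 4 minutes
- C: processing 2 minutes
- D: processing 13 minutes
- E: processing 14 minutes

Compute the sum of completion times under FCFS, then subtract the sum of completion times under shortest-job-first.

FIFO (arrival order): A B C D E.
A: 0→3
B: 3→7
C: 7→9
D: 9→22
E: 22→36
Sum = 3+7+9+22+36 = 77.
SPT (increasing processing time): C A B D E.
C: 0→2
A: 2→5
B: 5→9
D: 9→22
E: 22→36
Sum = 2+5+9+22+36 = 74.
Difference = 77 − 74 = 3.

3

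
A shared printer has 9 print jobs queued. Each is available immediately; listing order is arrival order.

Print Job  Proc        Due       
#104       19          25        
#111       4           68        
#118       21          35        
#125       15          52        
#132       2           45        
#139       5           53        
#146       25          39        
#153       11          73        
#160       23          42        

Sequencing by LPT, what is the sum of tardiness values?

LPT (decreasing processing time): #146 #160 #118 #104 #125 #153 #139 #111 #132.
#146: 0→25, due 39, tardiness 0
#160: 25→48, due 42, tardiness 6
#118: 48→69, due 35, tardiness 34
#104: 69→88, due 25, tardiness 63
#125: 88→103, due 52, tardiness 51
#153: 103→114, due 73, tardiness 41
#139: 114→119, due 53, tardiness 66
#111: 119→123, due 68, tardiness 55
#132: 123→125, due 45, tardiness 80
Sum = 0+6+34+63+51+41+66+55+80 = 396.

396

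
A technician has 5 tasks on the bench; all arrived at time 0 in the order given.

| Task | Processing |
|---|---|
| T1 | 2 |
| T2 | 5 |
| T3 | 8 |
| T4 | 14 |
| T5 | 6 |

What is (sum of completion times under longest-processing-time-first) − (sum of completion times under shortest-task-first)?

54

LPT (decreasing processing time): T4 T3 T5 T2 T1.
T4: 0→14
T3: 14→22
T5: 22→28
T2: 28→33
T1: 33→35
Sum = 14+22+28+33+35 = 132.
SPT (increasing processing time): T1 T2 T5 T3 T4.
T1: 0→2
T2: 2→7
T5: 7→13
T3: 13→21
T4: 21→35
Sum = 2+7+13+21+35 = 78.
Difference = 132 − 78 = 54.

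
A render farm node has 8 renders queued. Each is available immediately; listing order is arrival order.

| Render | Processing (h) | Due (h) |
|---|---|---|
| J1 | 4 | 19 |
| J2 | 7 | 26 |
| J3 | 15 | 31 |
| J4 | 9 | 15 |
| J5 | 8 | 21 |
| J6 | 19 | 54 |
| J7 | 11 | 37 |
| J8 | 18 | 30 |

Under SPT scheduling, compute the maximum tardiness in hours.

42

SPT (increasing processing time): J1 J2 J5 J4 J7 J3 J8 J6.
J1: 0→4, due 19, tardiness 0
J2: 4→11, due 26, tardiness 0
J5: 11→19, due 21, tardiness 0
J4: 19→28, due 15, tardiness 13
J7: 28→39, due 37, tardiness 2
J3: 39→54, due 31, tardiness 23
J8: 54→72, due 30, tardiness 42
J6: 72→91, due 54, tardiness 37
Maximum = 42.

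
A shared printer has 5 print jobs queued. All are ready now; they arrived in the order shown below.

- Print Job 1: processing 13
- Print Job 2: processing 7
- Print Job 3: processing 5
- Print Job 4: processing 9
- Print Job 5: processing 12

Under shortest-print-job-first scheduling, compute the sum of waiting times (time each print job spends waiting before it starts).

SPT (increasing processing time): Print Job 3 Print Job 2 Print Job 4 Print Job 5 Print Job 1.
Print Job 3: waits 0, runs 0→5
Print Job 2: waits 5, runs 5→12
Print Job 4: waits 12, runs 12→21
Print Job 5: waits 21, runs 21→33
Print Job 1: waits 33, runs 33→46
Sum = 0+5+12+21+33 = 71.

71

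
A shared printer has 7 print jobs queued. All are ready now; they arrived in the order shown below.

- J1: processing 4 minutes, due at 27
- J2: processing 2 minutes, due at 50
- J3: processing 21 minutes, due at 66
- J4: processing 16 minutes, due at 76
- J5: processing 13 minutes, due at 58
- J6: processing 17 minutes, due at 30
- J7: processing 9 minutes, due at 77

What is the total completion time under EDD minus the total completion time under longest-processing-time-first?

-122

EDD (increasing due date): J1 J6 J2 J5 J3 J4 J7.
J1: 0→4
J6: 4→21
J2: 21→23
J5: 23→36
J3: 36→57
J4: 57→73
J7: 73→82
Sum = 4+21+23+36+57+73+82 = 296.
LPT (decreasing processing time): J3 J6 J4 J5 J7 J1 J2.
J3: 0→21
J6: 21→38
J4: 38→54
J5: 54→67
J7: 67→76
J1: 76→80
J2: 80→82
Sum = 21+38+54+67+76+80+82 = 418.
Difference = 296 − 418 = -122.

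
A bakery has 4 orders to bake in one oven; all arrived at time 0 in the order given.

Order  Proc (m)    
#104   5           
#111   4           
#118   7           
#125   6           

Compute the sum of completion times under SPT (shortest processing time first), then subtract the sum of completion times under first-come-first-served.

-2

SPT (increasing processing time): #111 #104 #125 #118.
#111: 0→4
#104: 4→9
#125: 9→15
#118: 15→22
Sum = 4+9+15+22 = 50.
FIFO (arrival order): #104 #111 #118 #125.
#104: 0→5
#111: 5→9
#118: 9→16
#125: 16→22
Sum = 5+9+16+22 = 52.
Difference = 50 − 52 = -2.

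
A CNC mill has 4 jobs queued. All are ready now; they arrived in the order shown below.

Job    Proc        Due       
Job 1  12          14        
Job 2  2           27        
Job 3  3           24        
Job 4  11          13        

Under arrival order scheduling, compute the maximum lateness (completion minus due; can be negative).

15

FIFO (arrival order): Job 1 Job 2 Job 3 Job 4.
Job 1: 0→12, due 14, lateness -2
Job 2: 12→14, due 27, lateness -13
Job 3: 14→17, due 24, lateness -7
Job 4: 17→28, due 13, lateness 15
Maximum = 15.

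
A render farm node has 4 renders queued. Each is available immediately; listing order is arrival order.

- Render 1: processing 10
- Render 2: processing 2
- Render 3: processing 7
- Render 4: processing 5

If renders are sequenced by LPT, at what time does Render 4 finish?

LPT (decreasing processing time): Render 1 Render 3 Render 4 Render 2.
Render 1: 0→10
Render 3: 10→17
Render 4: 17→22

22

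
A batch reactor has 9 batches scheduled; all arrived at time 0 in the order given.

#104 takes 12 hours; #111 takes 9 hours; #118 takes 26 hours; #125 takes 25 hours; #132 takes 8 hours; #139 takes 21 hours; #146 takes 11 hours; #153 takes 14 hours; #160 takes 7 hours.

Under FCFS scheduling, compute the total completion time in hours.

FIFO (arrival order): #104 #111 #118 #125 #132 #139 #146 #153 #160.
#104: 0→12
#111: 12→21
#118: 21→47
#125: 47→72
#132: 72→80
#139: 80→101
#146: 101→112
#153: 112→126
#160: 126→133
Sum = 12+21+47+72+80+101+112+126+133 = 704.

704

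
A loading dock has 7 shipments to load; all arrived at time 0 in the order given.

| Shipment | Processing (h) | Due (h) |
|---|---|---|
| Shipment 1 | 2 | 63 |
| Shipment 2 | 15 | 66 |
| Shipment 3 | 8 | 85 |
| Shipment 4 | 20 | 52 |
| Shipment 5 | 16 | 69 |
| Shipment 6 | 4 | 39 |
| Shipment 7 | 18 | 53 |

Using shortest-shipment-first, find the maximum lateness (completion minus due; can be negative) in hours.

31

SPT (increasing processing time): Shipment 1 Shipment 6 Shipment 3 Shipment 2 Shipment 5 Shipment 7 Shipment 4.
Shipment 1: 0→2, due 63, lateness -61
Shipment 6: 2→6, due 39, lateness -33
Shipment 3: 6→14, due 85, lateness -71
Shipment 2: 14→29, due 66, lateness -37
Shipment 5: 29→45, due 69, lateness -24
Shipment 7: 45→63, due 53, lateness 10
Shipment 4: 63→83, due 52, lateness 31
Maximum = 31.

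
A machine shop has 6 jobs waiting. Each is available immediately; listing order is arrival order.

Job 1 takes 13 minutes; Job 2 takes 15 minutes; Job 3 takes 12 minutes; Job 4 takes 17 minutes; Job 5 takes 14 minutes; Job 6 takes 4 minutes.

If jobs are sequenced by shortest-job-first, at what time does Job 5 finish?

43

SPT (increasing processing time): Job 6 Job 3 Job 1 Job 5 Job 2 Job 4.
Job 6: 0→4
Job 3: 4→16
Job 1: 16→29
Job 5: 29→43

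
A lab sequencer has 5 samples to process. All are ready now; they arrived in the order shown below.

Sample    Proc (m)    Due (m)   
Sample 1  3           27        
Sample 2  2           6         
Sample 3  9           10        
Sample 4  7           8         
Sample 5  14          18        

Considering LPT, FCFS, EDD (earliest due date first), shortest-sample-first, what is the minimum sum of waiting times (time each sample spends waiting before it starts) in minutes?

LPT (decreasing processing time): Sample 5 Sample 3 Sample 4 Sample 1 Sample 2.
Sample 5: waits 0, runs 0→14
Sample 3: waits 14, runs 14→23
Sample 4: waits 23, runs 23→30
Sample 1: waits 30, runs 30→33
Sample 2: waits 33, runs 33→35
Sum = 0+14+23+30+33 = 100.
FIFO (arrival order): Sample 1 Sample 2 Sample 3 Sample 4 Sample 5.
Sample 1: waits 0, runs 0→3
Sample 2: waits 3, runs 3→5
Sample 3: waits 5, runs 5→14
Sample 4: waits 14, runs 14→21
Sample 5: waits 21, runs 21→35
Sum = 0+3+5+14+21 = 43.
EDD (increasing due date): Sample 2 Sample 4 Sample 3 Sample 5 Sample 1.
Sample 2: waits 0, runs 0→2
Sample 4: waits 2, runs 2→9
Sample 3: waits 9, runs 9→18
Sample 5: waits 18, runs 18→32
Sample 1: waits 32, runs 32→35
Sum = 0+2+9+18+32 = 61.
SPT (increasing processing time): Sample 2 Sample 1 Sample 4 Sample 3 Sample 5.
Sample 2: waits 0, runs 0→2
Sample 1: waits 2, runs 2→5
Sample 4: waits 5, runs 5→12
Sample 3: waits 12, runs 12→21
Sample 5: waits 21, runs 21→35
Sum = 0+2+5+12+21 = 40.
LPT 100, FIFO 43, EDD 61, SPT 40 → minimum 40.

40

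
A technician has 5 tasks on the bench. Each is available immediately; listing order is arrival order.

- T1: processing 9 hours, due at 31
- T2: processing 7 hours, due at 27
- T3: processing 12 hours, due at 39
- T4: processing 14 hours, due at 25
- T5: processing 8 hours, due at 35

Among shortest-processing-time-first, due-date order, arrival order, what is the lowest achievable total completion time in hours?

132

SPT (increasing processing time): T2 T5 T1 T3 T4.
T2: 0→7
T5: 7→15
T1: 15→24
T3: 24→36
T4: 36→50
Sum = 7+15+24+36+50 = 132.
EDD (increasing due date): T4 T2 T1 T5 T3.
T4: 0→14
T2: 14→21
T1: 21→30
T5: 30→38
T3: 38→50
Sum = 14+21+30+38+50 = 153.
FIFO (arrival order): T1 T2 T3 T4 T5.
T1: 0→9
T2: 9→16
T3: 16→28
T4: 28→42
T5: 42→50
Sum = 9+16+28+42+50 = 145.
SPT 132, EDD 153, FIFO 145 → minimum 132.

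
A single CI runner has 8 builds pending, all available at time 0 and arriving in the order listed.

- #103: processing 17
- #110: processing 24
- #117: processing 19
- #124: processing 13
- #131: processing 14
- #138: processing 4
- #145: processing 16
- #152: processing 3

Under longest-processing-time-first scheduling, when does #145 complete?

76

LPT (decreasing processing time): #110 #117 #103 #145 #131 #124 #138 #152.
#110: 0→24
#117: 24→43
#103: 43→60
#145: 60→76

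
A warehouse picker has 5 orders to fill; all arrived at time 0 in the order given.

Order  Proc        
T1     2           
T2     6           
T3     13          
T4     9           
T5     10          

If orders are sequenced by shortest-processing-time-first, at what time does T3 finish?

40

SPT (increasing processing time): T1 T2 T4 T5 T3.
T1: 0→2
T2: 2→8
T4: 8→17
T5: 17→27
T3: 27→40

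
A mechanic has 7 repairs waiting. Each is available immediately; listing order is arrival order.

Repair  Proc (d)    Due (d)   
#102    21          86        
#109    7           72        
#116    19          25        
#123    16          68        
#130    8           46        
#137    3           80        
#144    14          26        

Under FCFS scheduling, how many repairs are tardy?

FIFO (arrival order): #102 #109 #116 #123 #130 #137 #144.
#102: 0→21, due 86, tardiness 0
#109: 21→28, due 72, tardiness 0
#116: 28→47, due 25, tardiness 22
#123: 47→63, due 68, tardiness 0
#130: 63→71, due 46, tardiness 25
#137: 71→74, due 80, tardiness 0
#144: 74→88, due 26, tardiness 62
Late repairs: 3.

3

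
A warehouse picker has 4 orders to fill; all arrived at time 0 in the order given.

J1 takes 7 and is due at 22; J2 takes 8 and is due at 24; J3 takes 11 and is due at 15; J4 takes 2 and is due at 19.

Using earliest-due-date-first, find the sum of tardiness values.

EDD (increasing due date): J3 J4 J1 J2.
J3: 0→11, due 15, tardiness 0
J4: 11→13, due 19, tardiness 0
J1: 13→20, due 22, tardiness 0
J2: 20→28, due 24, tardiness 4
Sum = 0+0+0+4 = 4.

4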